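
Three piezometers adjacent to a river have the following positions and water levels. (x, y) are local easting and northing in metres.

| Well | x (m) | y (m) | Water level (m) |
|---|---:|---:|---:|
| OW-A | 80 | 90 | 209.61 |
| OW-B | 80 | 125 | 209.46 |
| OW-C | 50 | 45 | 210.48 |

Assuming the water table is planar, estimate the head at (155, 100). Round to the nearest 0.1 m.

Three-point gradient (reference OW-A): Δ to OW-B = (0, 35, -0.15), Δ to OW-C = (-30, -45, +0.87).
∂h/∂x = -0.02257, ∂h/∂y = -0.004286 (det = 1050).
h(155, 100) = 209.61 + (-0.02257)·(75) + (-0.004286)·(10) = 209.61 -1.693 -0.043 = 207.874 m.

207.9 m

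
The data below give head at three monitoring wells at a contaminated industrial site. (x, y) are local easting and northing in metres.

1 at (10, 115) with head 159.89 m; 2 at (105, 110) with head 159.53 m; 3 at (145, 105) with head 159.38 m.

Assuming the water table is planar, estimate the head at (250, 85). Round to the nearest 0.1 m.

159.0 m

Three-point gradient (reference 1): Δ to 2 = (95, -5, -0.36), Δ to 3 = (135, -10, -0.51).
∂h/∂x = -0.003818, ∂h/∂y = -0.0005455 (det = -275).
h(250, 85) = 159.89 + (-0.003818)·(240) + (-0.0005455)·(-30) = 159.89 -0.916 +0.016 = 158.990 m.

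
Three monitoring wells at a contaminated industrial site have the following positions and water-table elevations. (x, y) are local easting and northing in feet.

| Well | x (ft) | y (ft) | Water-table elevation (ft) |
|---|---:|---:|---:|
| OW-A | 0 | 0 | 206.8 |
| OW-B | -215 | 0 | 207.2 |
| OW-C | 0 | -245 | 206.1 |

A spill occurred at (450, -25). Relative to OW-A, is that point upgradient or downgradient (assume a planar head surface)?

∂h/∂x = (207.2 − 206.8) / (-215 − 0) = -0.001860
∂h/∂y = (206.1 − 206.8) / (-245 − 0) = +0.002857
Head at (450, -25) = 206.8 + (-0.001860)·(450) + (+0.002857)·(-25) = 205.89 ft.
That is lower than the 206.8 ft at OW-A, so the point is downgradient.

downgradient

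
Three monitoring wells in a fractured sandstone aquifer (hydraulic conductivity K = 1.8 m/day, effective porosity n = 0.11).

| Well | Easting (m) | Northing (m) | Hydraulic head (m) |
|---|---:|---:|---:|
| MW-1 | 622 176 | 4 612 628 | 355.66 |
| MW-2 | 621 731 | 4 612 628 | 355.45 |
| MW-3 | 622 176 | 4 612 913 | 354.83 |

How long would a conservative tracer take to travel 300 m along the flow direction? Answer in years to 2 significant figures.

∂h/∂x = (355.45 − 355.66) / (621731 − 622176) = +0.0004719
∂h/∂y = (354.83 − 355.66) / (4612913 − 4612628) = -0.002912
|∇h| = √(0.0004719² + -0.002912²) = 0.00295
Seepage velocity v = K·i/n = 1.8 × 0.00295 / 0.11 = 0.04827 m/day.
t = 300 / 0.04827 = 6215 days = 17 years.

17 years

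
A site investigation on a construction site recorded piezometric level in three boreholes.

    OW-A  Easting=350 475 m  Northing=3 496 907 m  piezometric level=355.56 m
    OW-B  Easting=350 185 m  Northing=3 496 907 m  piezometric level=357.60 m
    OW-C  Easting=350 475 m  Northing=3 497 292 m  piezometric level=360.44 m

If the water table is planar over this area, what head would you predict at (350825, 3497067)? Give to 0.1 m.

355.1 m

∂h/∂x = (357.60 − 355.56) / (350185 − 350475) = -0.007034
∂h/∂y = (360.44 − 355.56) / (3497292 − 3496907) = +0.01268
h(350825, 3497067) = 355.56 + (-0.007034)·(350) + (+0.01268)·(160) = 355.56 -2.462 +2.028 = 355.126 m.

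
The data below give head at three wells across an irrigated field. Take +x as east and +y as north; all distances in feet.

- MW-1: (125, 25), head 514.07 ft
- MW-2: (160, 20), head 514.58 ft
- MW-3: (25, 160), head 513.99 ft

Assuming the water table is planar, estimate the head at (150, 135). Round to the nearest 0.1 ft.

Taking MW-1 as reference: MW-2−MW-1 = (35, -5, +0.51); MW-3−MW-1 = (-100, 135, -0.08).
Solve a·Δx + b·Δy = Δh: det = 35·135 − (-100)·(-5) = 4225.
∂h/∂x = [(+0.51)·135 − (-0.08)·(-5)] / 4225 = +0.01620
∂h/∂y = [35·(-0.08) − (-100)·(+0.51)] / 4225 = +0.01141
h(150, 135) = 514.07 + (+0.01620)·(25) + (+0.01141)·(110) = 514.07 +0.405 +1.255 = 515.730 ft.

515.7 ft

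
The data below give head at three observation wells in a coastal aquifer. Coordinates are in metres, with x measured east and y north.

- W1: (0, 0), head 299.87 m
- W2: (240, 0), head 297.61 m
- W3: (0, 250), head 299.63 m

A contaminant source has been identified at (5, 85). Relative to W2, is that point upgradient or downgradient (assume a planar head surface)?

upgradient

∂h/∂x = (297.61 − 299.87) / (240 − 0) = -0.009417
∂h/∂y = (299.63 − 299.87) / (250 − 0) = -0.0009600
Head at (5, 85) = 299.87 + (-0.009417)·(5) + (-0.0009600)·(85) = 299.74 m.
That is higher than the 297.61 m at W2, so the point is upgradient.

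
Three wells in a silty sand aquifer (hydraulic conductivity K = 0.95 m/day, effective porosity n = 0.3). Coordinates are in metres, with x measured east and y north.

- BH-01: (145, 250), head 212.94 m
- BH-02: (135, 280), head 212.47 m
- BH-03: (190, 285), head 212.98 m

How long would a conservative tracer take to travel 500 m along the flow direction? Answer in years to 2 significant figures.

27 years

Differences from BH-01: to BH-02 (Δx, Δy, Δh) = (-10, 30, -0.47); to BH-03 = (45, 35, +0.04).
Determinant of the coordinate differences = (-10)·35 − 45·30 = -1700.
∂h/∂x = [(-0.47)·35 − (+0.04)·30] / -1700 = +0.01038
∂h/∂y = [(-10)·(+0.04) − 45·(-0.47)] / -1700 = -0.01221
|∇h| = √(0.01038² + -0.01221²) = 0.01603
Seepage velocity v = K·i/n = 0.95 × 0.01603 / 0.3 = 0.05076 m/day.
t = 500 / 0.05076 = 9850 days = 27 years.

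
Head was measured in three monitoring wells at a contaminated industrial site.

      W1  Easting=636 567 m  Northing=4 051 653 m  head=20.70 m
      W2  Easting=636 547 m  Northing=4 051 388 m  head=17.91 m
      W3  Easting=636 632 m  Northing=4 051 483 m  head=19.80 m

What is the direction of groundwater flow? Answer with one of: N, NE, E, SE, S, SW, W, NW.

Differences from W1: to W2 (Δx, Δy, Δh) = (-20, -265, -2.79); to W3 = (65, -170, -0.90).
Determinant of the coordinate differences = (-20)·(-170) − 65·(-265) = 20625.
∂h/∂x = [(-2.79)·(-170) − (-0.90)·(-265)] / 20625 = +0.01143
∂h/∂y = [(-20)·(-0.90) − 65·(-2.79)] / 20625 = +0.009665
Flow = −∇h = (-0.01143 east, -0.009665 north), which points southwest.

SW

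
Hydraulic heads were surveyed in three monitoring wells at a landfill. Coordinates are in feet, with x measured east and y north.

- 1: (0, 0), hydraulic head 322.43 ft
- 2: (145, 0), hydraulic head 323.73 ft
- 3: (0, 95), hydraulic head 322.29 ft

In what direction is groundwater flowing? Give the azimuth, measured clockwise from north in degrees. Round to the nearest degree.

279°

∂h/∂x = (323.73 − 322.43) / (145 − 0) = +0.008966
∂h/∂y = (322.29 − 322.43) / (95 − 0) = -0.001474
Flow direction (−∇h) has components (-0.008966 E, +0.001474 N).
Azimuth = atan2(E, N) = atan2(-0.008966, +0.001474) = 279.3° ≈ 279°.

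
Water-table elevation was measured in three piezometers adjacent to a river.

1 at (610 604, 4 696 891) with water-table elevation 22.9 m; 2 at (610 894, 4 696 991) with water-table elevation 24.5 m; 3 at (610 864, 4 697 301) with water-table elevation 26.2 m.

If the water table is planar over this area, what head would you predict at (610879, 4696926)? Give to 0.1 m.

24.1 m

Differences from 1: to 2 (Δx, Δy, Δh) = (290, 100, +1.6); to 3 = (260, 410, +3.3).
Solve a·Δx + b·Δy = Δh: det = 290·410 − 260·100 = 92900.
∂h/∂x = [(+1.6)·410 − (+3.3)·100] / 92900 = +0.003509
∂h/∂y = [290·(+3.3) − 260·(+1.6)] / 92900 = +0.005823
h(610879, 4696926) = 22.9 + (+0.003509)·(275) + (+0.005823)·(35) = 22.9 +0.965 +0.204 = 24.069 m.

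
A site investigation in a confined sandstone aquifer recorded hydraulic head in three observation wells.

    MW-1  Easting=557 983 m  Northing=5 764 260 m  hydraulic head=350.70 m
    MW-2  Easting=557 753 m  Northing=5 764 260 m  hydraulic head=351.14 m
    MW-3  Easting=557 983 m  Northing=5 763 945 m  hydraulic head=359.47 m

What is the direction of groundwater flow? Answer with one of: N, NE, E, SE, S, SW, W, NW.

∂h/∂x = (351.14 − 350.70) / (557753 − 557983) = -0.001913
∂h/∂y = (359.47 − 350.70) / (5763945 − 5764260) = -0.02784
Flow = −∇h = (+0.001913 east, +0.02784 north), which points north.

N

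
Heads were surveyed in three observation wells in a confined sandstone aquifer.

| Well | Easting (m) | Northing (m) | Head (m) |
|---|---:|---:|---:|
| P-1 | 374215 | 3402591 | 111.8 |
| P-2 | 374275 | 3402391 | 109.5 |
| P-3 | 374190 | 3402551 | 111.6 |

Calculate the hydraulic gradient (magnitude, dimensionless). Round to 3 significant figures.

0.0117

Differences from P-1: to P-2 (Δx, Δy, Δh) = (60, -200, -2.3); to P-3 = (-25, -40, -0.2).
Determinant of the coordinate differences = 60·(-40) − (-25)·(-200) = -7400.
∂h/∂x = [(-2.3)·(-40) − (-0.2)·(-200)] / -7400 = -0.007027
∂h/∂y = [60·(-0.2) − (-25)·(-2.3)] / -7400 = +0.009392
|∇h| = √(-0.007027² + 0.009392²) = 0.01173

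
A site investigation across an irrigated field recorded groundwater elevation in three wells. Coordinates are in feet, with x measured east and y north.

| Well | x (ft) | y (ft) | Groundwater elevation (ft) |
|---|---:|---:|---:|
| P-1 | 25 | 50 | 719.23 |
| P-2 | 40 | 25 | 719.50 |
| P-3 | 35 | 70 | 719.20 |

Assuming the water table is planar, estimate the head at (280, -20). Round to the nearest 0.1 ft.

With h = a·x + b·y + c and P-1 as origin, the differences give:
  15·a + (-25)·b = +0.27
  10·a + 20·b = -0.03
Eliminate b (×20 and ×(-25), subtract): 550·a = 4.650 → a = ∂h/∂x = +0.008455
Back-substitute: b = ∂h/∂y = -0.005727.
h(280, -20) = 719.23 + (+0.008455)·(255) + (-0.005727)·(-70) = 719.23 +2.156 +0.401 = 721.787 ft.

721.8 ft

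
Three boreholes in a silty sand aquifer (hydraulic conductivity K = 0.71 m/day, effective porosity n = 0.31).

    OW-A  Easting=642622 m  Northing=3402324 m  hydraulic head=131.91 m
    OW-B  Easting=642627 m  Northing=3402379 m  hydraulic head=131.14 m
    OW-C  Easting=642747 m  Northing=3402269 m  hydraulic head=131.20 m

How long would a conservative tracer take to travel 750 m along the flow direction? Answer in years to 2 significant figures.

52 years

Three-point gradient (reference OW-A): Δ to OW-B = (5, 55, -0.77), Δ to OW-C = (125, -55, -0.71).
∂h/∂x = -0.01138, ∂h/∂y = -0.01297 (det = -7150).
|∇h| = √(-0.01138² + -0.01297²) = 0.01725
Seepage velocity v = K·i/n = 0.71 × 0.01725 / 0.31 = 0.03951 m/day.
t = 750 / 0.03951 = 1.898e+04 days = 52 years.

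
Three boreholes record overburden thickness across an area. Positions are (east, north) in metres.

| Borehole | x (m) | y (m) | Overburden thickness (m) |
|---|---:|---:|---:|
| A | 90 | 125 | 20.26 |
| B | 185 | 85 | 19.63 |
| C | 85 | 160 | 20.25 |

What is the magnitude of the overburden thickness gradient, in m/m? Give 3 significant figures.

0.00730 m/m

Taking A as reference: B−A = (95, -40, -0.63); C−A = (-5, 35, -0.01).
Determinant of the coordinate differences = 95·35 − (-5)·(-40) = 3125.
∂d/∂x = [(-0.63)·35 − (-0.01)·(-40)] / 3125 = -0.007184
∂d/∂y = [95·(-0.01) − (-5)·(-0.63)] / 3125 = -0.001312
|∇f| = √(-0.007184² + -0.001312²) = 0.007303 m/m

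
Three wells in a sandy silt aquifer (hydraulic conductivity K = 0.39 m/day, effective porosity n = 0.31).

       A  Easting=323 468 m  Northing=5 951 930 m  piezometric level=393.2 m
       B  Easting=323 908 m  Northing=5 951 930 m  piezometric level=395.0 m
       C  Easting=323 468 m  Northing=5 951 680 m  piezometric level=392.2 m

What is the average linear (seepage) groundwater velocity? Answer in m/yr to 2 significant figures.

2.6 m/yr

∂h/∂x = (395.0 − 393.2) / (323908 − 323468) = +0.004091
∂h/∂y = (392.2 − 393.2) / (5951680 − 5951930) = +0.004000
|∇h| = √(0.004091² + 0.004000²) = 0.005722
Seepage velocity v = K·i/n = 0.39 × 0.005722 / 0.31 = 0.007199 m/day = 2.629 m/yr.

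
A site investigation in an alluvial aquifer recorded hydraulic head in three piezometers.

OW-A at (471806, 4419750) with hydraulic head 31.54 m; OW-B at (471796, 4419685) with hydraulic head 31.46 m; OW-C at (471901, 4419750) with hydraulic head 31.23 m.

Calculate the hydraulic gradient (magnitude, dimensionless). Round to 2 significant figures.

0.0037

Differences from OW-A: to OW-B (Δx, Δy, Δh) = (-10, -65, -0.08); to OW-C = (95, 0, -0.31).
Solve a·Δx + b·Δy = Δh: det = (-10)·0 − 95·(-65) = 6175.
∂h/∂x = [(-0.08)·0 − (-0.31)·(-65)] / 6175 = -0.003263
∂h/∂y = [(-10)·(-0.31) − 95·(-0.08)] / 6175 = +0.001733
|∇h| = √(-0.003263² + 0.001733²) = 0.003695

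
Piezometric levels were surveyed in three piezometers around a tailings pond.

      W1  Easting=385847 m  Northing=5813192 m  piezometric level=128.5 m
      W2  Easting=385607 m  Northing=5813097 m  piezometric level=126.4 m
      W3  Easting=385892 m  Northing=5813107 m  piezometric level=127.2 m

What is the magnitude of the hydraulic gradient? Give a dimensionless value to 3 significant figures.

With h = a·x + b·y + c and W1 as origin, the differences give:
  (-240)·a + (-95)·b = -2.1
  45·a + (-85)·b = -1.3
Eliminate b (×(-85) and ×(-95), subtract): 24675·a = 55.00 → a = ∂h/∂x = +0.002229
Back-substitute: b = ∂h/∂y = +0.01647.
|∇h| = √(0.002229² + 0.01647²) = 0.01662

0.0166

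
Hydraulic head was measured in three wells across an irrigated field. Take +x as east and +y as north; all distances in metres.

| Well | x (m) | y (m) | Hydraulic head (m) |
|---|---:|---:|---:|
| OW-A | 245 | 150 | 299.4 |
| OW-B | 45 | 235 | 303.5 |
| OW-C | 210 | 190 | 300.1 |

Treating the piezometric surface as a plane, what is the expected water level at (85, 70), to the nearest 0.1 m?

With h = a·x + b·y + c and OW-A as origin, the differences give:
  (-200)·a + 85·b = +4.1
  (-35)·a + 40·b = +0.7
Eliminate b (×40 and ×85, subtract): -5025·a = 104.50 → a = ∂h/∂x = -0.02080
Back-substitute: b = ∂h/∂y = -0.0006965.
h(85, 70) = 299.4 + (-0.02080)·(-160) + (-0.0006965)·(-80) = 299.4 +3.327 +0.056 = 302.783 m.

302.8 m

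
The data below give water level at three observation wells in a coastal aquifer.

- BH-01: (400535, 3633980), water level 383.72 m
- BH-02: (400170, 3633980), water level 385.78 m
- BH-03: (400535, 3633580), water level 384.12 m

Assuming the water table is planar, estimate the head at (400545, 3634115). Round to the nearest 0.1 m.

383.5 m

∂h/∂x = (385.78 − 383.72) / (400170 − 400535) = -0.005644
∂h/∂y = (384.12 − 383.72) / (3633580 − 3633980) = -0.0010000
h(400545, 3634115) = 383.72 + (-0.005644)·(10) + (-0.0010000)·(135) = 383.72 -0.056 -0.135 = 383.529 m.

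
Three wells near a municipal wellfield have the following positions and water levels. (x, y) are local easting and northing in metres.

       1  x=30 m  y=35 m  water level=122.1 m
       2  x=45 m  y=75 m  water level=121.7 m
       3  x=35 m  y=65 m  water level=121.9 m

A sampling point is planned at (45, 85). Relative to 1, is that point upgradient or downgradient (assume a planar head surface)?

downgradient

Three-point gradient (reference 1): Δ to 2 = (15, 40, -0.4), Δ to 3 = (5, 30, -0.2).
∂h/∂x = -0.01600, ∂h/∂y = -0.004000 (det = 250).
Head at (45, 85) = 122.1 + (-0.01600)·(15) + (-0.004000)·(50) = 121.66 m.
That is lower than the 122.1 m at 1, so the point is downgradient.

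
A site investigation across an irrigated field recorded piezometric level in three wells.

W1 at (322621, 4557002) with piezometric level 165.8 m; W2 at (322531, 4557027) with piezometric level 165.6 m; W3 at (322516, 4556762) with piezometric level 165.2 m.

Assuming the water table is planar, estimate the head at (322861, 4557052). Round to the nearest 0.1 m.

166.5 m

With h = a·x + b·y + c and W1 as origin, the differences give:
  (-90)·a + 25·b = -0.2
  (-105)·a + (-240)·b = -0.6
Eliminate b (×(-240) and ×25, subtract): 24225·a = 63.00 → a = ∂h/∂x = +0.002601
Back-substitute: b = ∂h/∂y = +0.001362.
h(322861, 4557052) = 165.8 + (+0.002601)·(240) + (+0.001362)·(50) = 165.8 +0.624 +0.068 = 166.492 m.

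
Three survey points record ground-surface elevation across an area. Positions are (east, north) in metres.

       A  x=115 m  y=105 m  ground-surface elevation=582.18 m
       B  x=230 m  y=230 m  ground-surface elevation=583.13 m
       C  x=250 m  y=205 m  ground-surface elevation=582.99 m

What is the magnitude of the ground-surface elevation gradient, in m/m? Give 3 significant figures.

0.00663 m/m

Taking A as reference: B−A = (115, 125, +0.95); C−A = (135, 100, +0.81).
Determinant of the coordinate differences = 115·100 − 135·125 = -5375.
∂z/∂x = [(+0.95)·100 − (+0.81)·125] / -5375 = +0.001163
∂z/∂y = [115·(+0.81) − 135·(+0.95)] / -5375 = +0.006530
|∇f| = √(0.001163² + 0.006530²) = 0.006633 m/m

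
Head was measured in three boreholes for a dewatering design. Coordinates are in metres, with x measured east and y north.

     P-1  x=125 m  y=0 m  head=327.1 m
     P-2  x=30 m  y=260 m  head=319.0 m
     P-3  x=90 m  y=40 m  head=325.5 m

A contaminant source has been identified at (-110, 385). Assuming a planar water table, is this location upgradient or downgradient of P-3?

Three-point gradient (reference P-1): Δ to P-2 = (-95, 260, -8.1), Δ to P-3 = (-35, 40, -1.6).
∂h/∂x = +0.01736, ∂h/∂y = -0.02481 (det = 5300).
Head at (-110, 385) = 327.1 + (+0.01736)·(-235) + (-0.02481)·(385) = 313.47 m.
That is lower than the 325.5 m at P-3, so the point is downgradient.

downgradient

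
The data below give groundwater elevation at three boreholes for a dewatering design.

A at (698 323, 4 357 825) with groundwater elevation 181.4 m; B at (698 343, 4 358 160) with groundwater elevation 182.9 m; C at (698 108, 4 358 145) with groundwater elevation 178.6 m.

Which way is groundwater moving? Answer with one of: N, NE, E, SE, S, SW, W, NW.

Taking A as reference: B−A = (20, 335, +1.5); C−A = (-215, 320, -2.8).
Solve a·Δx + b·Δy = Δh: det = 20·320 − (-215)·335 = 78425.
∂h/∂x = [(+1.5)·320 − (-2.8)·335] / 78425 = +0.01808
∂h/∂y = [20·(-2.8) − (-215)·(+1.5)] / 78425 = +0.003398
Flow = −∇h = (-0.01808 east, -0.003398 north), which points west.

W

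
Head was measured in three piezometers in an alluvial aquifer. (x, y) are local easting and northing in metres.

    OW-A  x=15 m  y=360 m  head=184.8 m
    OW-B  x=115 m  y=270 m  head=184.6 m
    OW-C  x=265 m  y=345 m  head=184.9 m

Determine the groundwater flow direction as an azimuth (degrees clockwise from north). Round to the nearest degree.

With h = a·x + b·y + c and OW-A as origin, the differences give:
  100·a + (-90)·b = -0.2
  250·a + (-15)·b = +0.1
Eliminate b (×(-15) and ×(-90), subtract): 21000·a = 12.00 → a = ∂h/∂x = +0.0005714
Back-substitute: b = ∂h/∂y = +0.002857.
Flow direction (−∇h) has components (-0.0005714 E, -0.002857 N).
Azimuth = atan2(E, N) = atan2(-0.0005714, -0.002857) = 191.3° ≈ 191°.

191°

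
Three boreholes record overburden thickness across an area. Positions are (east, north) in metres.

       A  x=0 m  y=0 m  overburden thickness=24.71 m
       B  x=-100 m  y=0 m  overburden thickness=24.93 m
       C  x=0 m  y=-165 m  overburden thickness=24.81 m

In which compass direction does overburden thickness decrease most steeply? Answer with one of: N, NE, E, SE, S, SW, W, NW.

E

∂d/∂x = (24.93 − 24.71) / (-100 − 0) = -0.002200
∂d/∂y = (24.81 − 24.71) / (-165 − 0) = -0.0006061
Steepest decrease is along −∇f = (+0.002200 E, +0.0006061 N) → east.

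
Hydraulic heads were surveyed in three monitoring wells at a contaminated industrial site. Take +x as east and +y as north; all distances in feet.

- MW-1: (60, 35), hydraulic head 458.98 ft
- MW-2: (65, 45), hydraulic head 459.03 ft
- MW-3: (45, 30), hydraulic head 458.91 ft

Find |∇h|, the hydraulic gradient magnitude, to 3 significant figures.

Taking MW-1 as reference: MW-2−MW-1 = (5, 10, +0.05); MW-3−MW-1 = (-15, -5, -0.07).
Determinant of the coordinate differences = 5·(-5) − (-15)·10 = 125.
∂h/∂x = [(+0.05)·(-5) − (-0.07)·10] / 125 = +0.003600
∂h/∂y = [5·(-0.07) − (-15)·(+0.05)] / 125 = +0.003200
|∇h| = √(0.003600² + 0.003200²) = 0.004817

0.00482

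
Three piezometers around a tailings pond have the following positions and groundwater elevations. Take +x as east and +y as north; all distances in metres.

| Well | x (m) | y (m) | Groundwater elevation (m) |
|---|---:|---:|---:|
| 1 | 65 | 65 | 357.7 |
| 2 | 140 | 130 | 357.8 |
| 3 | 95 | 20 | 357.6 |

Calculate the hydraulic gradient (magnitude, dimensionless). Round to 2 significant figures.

0.0020

Differences from 1: to 2 (Δx, Δy, Δh) = (75, 65, +0.1); to 3 = (30, -45, -0.1).
Determinant of the coordinate differences = 75·(-45) − 30·65 = -5325.
∂h/∂x = [(+0.1)·(-45) − (-0.1)·65] / -5325 = -0.0003756
∂h/∂y = [75·(-0.1) − 30·(+0.1)] / -5325 = +0.001972
|∇h| = √(-0.0003756² + 0.001972²) = 0.002007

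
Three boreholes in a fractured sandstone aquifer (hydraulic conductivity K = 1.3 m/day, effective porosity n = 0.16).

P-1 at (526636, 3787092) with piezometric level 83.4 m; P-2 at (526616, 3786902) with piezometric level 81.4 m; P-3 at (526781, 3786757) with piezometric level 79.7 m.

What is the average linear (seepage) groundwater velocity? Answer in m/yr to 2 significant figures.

Differences from P-1: to P-2 (Δx, Δy, Δh) = (-20, -190, -2.0); to P-3 = (145, -335, -3.7).
Determinant of the coordinate differences = (-20)·(-335) − 145·(-190) = 34250.
∂h/∂x = [(-2.0)·(-335) − (-3.7)·(-190)] / 34250 = -0.0009635
∂h/∂y = [(-20)·(-3.7) − 145·(-2.0)] / 34250 = +0.01063
|∇h| = √(-0.0009635² + 0.01063²) = 0.01067
Seepage velocity v = K·i/n = 1.3 × 0.01067 / 0.16 = 0.08669 m/day = 31.66 m/yr.

32 m/yr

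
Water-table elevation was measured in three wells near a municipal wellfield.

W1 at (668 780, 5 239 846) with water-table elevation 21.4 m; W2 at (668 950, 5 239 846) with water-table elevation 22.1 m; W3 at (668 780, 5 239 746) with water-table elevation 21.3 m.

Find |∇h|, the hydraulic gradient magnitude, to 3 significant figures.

∂h/∂x = (22.1 − 21.4) / (668950 − 668780) = +0.004118
∂h/∂y = (21.3 − 21.4) / (5239746 − 5239846) = +0.0010000
|∇h| = √(0.004118² + 0.0010000²) = 0.004238

0.00424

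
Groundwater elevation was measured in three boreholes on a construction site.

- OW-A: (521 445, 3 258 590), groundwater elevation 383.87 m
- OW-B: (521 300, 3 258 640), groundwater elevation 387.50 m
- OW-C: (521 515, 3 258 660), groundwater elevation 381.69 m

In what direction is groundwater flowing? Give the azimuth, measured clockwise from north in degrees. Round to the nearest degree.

Differences from OW-A: to OW-B (Δx, Δy, Δh) = (-145, 50, +3.63); to OW-C = (70, 70, -2.18).
Determinant of the coordinate differences = (-145)·70 − 70·50 = -13650.
∂h/∂x = [(+3.63)·70 − (-2.18)·50] / -13650 = -0.02660
∂h/∂y = [(-145)·(-2.18) − 70·(+3.63)] / -13650 = -0.004542
Flow direction (−∇h) has components (+0.02660 E, +0.004542 N).
Azimuth = atan2(E, N) = atan2(+0.02660, +0.004542) = 80.3° ≈ 080°.

080°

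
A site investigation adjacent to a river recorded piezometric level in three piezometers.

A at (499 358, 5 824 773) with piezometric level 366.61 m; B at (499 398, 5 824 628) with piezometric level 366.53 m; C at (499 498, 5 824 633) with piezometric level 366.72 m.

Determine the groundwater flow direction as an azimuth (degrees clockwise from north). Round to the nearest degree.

240°

Taking A as reference: B−A = (40, -145, -0.08); C−A = (140, -140, +0.11).
Determinant of the coordinate differences = 40·(-140) − 140·(-145) = 14700.
∂h/∂x = [(-0.08)·(-140) − (+0.11)·(-145)] / 14700 = +0.001847
∂h/∂y = [40·(+0.11) − 140·(-0.08)] / 14700 = +0.001061
Flow direction (−∇h) has components (-0.001847 E, -0.001061 N).
Azimuth = atan2(E, N) = atan2(-0.001847, -0.001061) = 240.1° ≈ 240°.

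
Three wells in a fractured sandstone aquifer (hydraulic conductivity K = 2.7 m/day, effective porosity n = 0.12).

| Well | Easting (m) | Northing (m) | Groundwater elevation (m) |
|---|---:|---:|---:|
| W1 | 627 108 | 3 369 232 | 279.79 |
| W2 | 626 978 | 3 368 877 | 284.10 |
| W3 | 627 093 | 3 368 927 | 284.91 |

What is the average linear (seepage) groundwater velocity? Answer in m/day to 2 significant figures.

0.51 m/day

Differences from W1: to W2 (Δx, Δy, Δh) = (-130, -355, +4.31); to W3 = (-15, -305, +5.12).
Solve a·Δx + b·Δy = Δh: det = (-130)·(-305) − (-15)·(-355) = 34325.
∂h/∂x = [(+4.31)·(-305) − (+5.12)·(-355)] / 34325 = +0.01466
∂h/∂y = [(-130)·(+5.12) − (-15)·(+4.31)] / 34325 = -0.01751
|∇h| = √(0.01466² + -0.01751²) = 0.02284
Seepage velocity v = K·i/n = 2.7 × 0.02284 / 0.12 = 0.5139 m/day.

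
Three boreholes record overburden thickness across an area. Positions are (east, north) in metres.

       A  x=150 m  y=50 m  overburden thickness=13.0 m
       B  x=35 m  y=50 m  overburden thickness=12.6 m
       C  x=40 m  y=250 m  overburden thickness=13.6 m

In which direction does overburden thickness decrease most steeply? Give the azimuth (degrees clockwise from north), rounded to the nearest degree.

Three-point gradient (reference A): Δ to B = (-115, 0, -0.4), Δ to C = (-110, 200, +0.6).
∂d/∂x = +0.003478, ∂d/∂y = +0.004913 (det = -23000).
Steepest decrease is along −∇f: components (-0.003478 E, -0.004913 N).
Azimuth = atan2(-0.003478, -0.004913) = 215.3° ≈ 215°.

215°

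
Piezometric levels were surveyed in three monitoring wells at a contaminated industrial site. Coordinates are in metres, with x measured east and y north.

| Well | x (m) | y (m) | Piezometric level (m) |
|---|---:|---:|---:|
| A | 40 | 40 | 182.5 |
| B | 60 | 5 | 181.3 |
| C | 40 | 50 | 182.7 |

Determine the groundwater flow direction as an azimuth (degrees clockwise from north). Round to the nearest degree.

129°

With h = a·x + b·y + c and A as origin, the differences give:
  20·a + (-35)·b = -1.2
  0·a + 10·b = +0.2
Eliminate b (×10 and ×(-35), subtract): 200·a = -5.00 → a = ∂h/∂x = -0.02500
Back-substitute: b = ∂h/∂y = +0.02000.
Flow direction (−∇h) has components (+0.02500 E, -0.02000 N).
Azimuth = atan2(E, N) = atan2(+0.02500, -0.02000) = 128.7° ≈ 129°.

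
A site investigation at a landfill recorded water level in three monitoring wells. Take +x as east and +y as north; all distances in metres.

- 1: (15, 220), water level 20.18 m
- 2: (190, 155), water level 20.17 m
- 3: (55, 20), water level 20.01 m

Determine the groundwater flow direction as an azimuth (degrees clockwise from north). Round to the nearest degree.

Taking 1 as reference: 2−1 = (175, -65, -0.01); 3−1 = (40, -200, -0.17).
Solve a·Δx + b·Δy = Δh: det = 175·(-200) − 40·(-65) = -32400.
∂h/∂x = [(-0.01)·(-200) − (-0.17)·(-65)] / -32400 = +0.0002793
∂h/∂y = [175·(-0.17) − 40·(-0.01)] / -32400 = +0.0009059
Flow direction (−∇h) has components (-0.0002793 E, -0.0009059 N).
Azimuth = atan2(E, N) = atan2(-0.0002793, -0.0009059) = 197.1° ≈ 197°.

197°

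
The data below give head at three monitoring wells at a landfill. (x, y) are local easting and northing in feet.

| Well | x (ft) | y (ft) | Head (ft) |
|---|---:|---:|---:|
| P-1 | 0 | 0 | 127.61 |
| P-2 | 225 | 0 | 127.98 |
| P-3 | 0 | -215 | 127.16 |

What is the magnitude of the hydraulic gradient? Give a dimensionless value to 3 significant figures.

0.00266

∂h/∂x = (127.98 − 127.61) / (225 − 0) = +0.001644
∂h/∂y = (127.16 − 127.61) / (-215 − 0) = +0.002093
|∇h| = √(0.001644² + 0.002093²) = 0.002661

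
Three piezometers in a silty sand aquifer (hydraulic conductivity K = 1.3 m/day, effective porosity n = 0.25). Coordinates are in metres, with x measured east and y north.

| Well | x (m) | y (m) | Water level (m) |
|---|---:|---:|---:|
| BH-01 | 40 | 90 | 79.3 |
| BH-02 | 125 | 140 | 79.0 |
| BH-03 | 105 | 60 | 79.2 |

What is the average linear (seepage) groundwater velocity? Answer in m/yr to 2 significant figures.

Differences from BH-01: to BH-02 (Δx, Δy, Δh) = (85, 50, -0.3); to BH-03 = (65, -30, -0.1).
Solve a·Δx + b·Δy = Δh: det = 85·(-30) − 65·50 = -5800.
∂h/∂x = [(-0.3)·(-30) − (-0.1)·50] / -5800 = -0.002414
∂h/∂y = [85·(-0.1) − 65·(-0.3)] / -5800 = -0.001897
|∇h| = √(-0.002414² + -0.001897²) = 0.00307
Seepage velocity v = K·i/n = 1.3 × 0.00307 / 0.25 = 0.01596 m/day = 5.829 m/yr.

5.8 m/yr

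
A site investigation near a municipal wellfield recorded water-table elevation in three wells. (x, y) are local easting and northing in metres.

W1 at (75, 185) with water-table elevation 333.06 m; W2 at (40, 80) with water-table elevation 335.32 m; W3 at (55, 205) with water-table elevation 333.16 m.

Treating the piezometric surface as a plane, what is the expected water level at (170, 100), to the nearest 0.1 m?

Three-point gradient (reference W1): Δ to W2 = (-35, -105, +2.26), Δ to W3 = (-20, 20, +0.10).
∂h/∂x = -0.01989, ∂h/∂y = -0.01489 (det = -2800).
h(170, 100) = 333.06 + (-0.01989)·(95) + (-0.01489)·(-85) = 333.06 -1.890 +1.266 = 332.436 m.

332.4 m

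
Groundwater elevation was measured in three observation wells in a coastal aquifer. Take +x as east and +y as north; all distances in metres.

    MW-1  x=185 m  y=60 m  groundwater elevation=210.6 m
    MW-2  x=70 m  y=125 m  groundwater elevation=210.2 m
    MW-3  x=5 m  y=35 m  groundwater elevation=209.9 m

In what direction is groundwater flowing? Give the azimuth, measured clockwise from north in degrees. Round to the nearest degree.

261°

Differences from MW-1: to MW-2 (Δx, Δy, Δh) = (-115, 65, -0.4); to MW-3 = (-180, -25, -0.7).
Solve a·Δx + b·Δy = Δh: det = (-115)·(-25) − (-180)·65 = 14575.
∂h/∂x = [(-0.4)·(-25) − (-0.7)·65] / 14575 = +0.003808
∂h/∂y = [(-115)·(-0.7) − (-180)·(-0.4)] / 14575 = +0.0005832
Flow direction (−∇h) has components (-0.003808 E, -0.0005832 N).
Azimuth = atan2(E, N) = atan2(-0.003808, -0.0005832) = 261.3° ≈ 261°.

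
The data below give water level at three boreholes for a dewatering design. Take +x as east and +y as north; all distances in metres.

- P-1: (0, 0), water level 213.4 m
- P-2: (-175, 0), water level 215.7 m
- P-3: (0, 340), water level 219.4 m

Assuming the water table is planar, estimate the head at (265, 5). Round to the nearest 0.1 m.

∂h/∂x = (215.7 − 213.4) / (-175 − 0) = -0.01314
∂h/∂y = (219.4 − 213.4) / (340 − 0) = +0.01765
h(265, 5) = 213.4 + (-0.01314)·(265) + (+0.01765)·(5) = 213.4 -3.483 +0.088 = 210.005 m.

210.0 m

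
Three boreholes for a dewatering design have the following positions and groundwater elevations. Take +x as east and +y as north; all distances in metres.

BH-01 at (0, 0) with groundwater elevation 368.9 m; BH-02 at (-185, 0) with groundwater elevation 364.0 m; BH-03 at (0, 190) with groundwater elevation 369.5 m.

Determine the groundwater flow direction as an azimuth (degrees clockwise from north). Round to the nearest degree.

∂h/∂x = (364.0 − 368.9) / (-185 − 0) = +0.02649
∂h/∂y = (369.5 − 368.9) / (190 − 0) = +0.003158
Flow direction (−∇h) has components (-0.02649 E, -0.003158 N).
Azimuth = atan2(E, N) = atan2(-0.02649, -0.003158) = 263.2° ≈ 263°.

263°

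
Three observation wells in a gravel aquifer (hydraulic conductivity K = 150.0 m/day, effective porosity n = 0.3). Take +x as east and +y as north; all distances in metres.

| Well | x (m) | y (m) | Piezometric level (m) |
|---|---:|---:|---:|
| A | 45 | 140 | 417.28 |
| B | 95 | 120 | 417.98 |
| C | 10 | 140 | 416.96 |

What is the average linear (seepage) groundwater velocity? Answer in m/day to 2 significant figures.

With h = a·x + b·y + c and A as origin, the differences give:
  50·a + (-20)·b = +0.70
  (-35)·a + 0·b = -0.32
Eliminate b (×0 and ×(-20), subtract): -700·a = -6.400 → a = ∂h/∂x = +0.009143
Back-substitute: b = ∂h/∂y = -0.01214.
|∇h| = √(0.009143² + -0.01214²) = 0.0152
Seepage velocity v = K·i/n = 150.0 × 0.0152 / 0.3 = 7.6 m/day.

7.6 m/day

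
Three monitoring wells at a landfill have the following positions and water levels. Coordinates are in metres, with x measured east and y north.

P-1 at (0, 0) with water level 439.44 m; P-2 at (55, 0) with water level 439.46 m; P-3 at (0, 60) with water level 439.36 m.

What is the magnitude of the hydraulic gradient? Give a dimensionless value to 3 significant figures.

0.00138

∂h/∂x = (439.46 − 439.44) / (55 − 0) = +0.0003636
∂h/∂y = (439.36 − 439.44) / (60 − 0) = -0.001333
|∇h| = √(0.0003636² + -0.001333²) = 0.001382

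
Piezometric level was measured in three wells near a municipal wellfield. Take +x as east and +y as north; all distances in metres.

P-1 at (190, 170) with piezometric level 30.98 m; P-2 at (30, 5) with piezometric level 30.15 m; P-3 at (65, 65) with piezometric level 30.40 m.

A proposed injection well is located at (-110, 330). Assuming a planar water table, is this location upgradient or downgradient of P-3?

upgradient

Differences from P-1: to P-2 (Δx, Δy, Δh) = (-160, -165, -0.83); to P-3 = (-125, -105, -0.58).
Determinant of the coordinate differences = (-160)·(-105) − (-125)·(-165) = -3825.
∂h/∂x = [(-0.83)·(-105) − (-0.58)·(-165)] / -3825 = +0.002235
∂h/∂y = [(-160)·(-0.58) − (-125)·(-0.83)] / -3825 = +0.002863
Head at (-110, 330) = 30.98 + (+0.002235)·(-300) + (+0.002863)·(160) = 30.77 m.
That is higher than the 30.40 m at P-3, so the point is upgradient.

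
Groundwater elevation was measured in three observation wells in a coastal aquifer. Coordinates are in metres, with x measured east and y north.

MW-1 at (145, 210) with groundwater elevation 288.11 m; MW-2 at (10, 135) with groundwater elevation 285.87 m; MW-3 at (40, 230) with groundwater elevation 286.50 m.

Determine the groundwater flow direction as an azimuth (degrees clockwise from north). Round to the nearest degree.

Differences from MW-1: to MW-2 (Δx, Δy, Δh) = (-135, -75, -2.24); to MW-3 = (-105, 20, -1.61).
Determinant of the coordinate differences = (-135)·20 − (-105)·(-75) = -10575.
∂h/∂x = [(-2.24)·20 − (-1.61)·(-75)] / -10575 = +0.01565
∂h/∂y = [(-135)·(-1.61) − (-105)·(-2.24)] / -10575 = +0.001688
Flow direction (−∇h) has components (-0.01565 E, -0.001688 N).
Azimuth = atan2(E, N) = atan2(-0.01565, -0.001688) = 263.8° ≈ 264°.

264°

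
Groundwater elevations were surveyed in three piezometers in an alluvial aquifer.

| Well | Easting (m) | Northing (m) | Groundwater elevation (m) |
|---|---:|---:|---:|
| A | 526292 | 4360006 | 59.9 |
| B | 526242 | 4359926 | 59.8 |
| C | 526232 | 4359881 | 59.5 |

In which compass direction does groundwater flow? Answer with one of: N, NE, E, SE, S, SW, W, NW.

Taking A as reference: B−A = (-50, -80, -0.1); C−A = (-60, -125, -0.4).
Determinant of the coordinate differences = (-50)·(-125) − (-60)·(-80) = 1450.
∂h/∂x = [(-0.1)·(-125) − (-0.4)·(-80)] / 1450 = -0.01345
∂h/∂y = [(-50)·(-0.4) − (-60)·(-0.1)] / 1450 = +0.009655
Flow = −∇h = (+0.01345 east, -0.009655 north), which points southeast.

SE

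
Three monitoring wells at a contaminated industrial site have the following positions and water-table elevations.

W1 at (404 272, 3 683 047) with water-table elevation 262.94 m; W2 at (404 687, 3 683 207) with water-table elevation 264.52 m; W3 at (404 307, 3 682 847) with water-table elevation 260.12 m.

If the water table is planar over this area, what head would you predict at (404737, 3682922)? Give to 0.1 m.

With h = a·x + b·y + c and W1 as origin, the differences give:
  415·a + 160·b = +1.58
  35·a + (-200)·b = -2.82
Eliminate b (×(-200) and ×160, subtract): -88600·a = 135.200 → a = ∂h/∂x = -0.001526
Back-substitute: b = ∂h/∂y = +0.01383.
h(404737, 3682922) = 262.94 + (-0.001526)·(465) + (+0.01383)·(-125) = 262.94 -0.710 -1.729 = 260.501 m.

260.5 m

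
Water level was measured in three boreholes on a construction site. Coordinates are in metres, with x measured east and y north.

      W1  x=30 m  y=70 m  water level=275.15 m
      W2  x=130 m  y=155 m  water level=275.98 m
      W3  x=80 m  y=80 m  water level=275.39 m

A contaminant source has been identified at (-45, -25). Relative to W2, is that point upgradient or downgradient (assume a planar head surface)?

downgradient

Three-point gradient (reference W1): Δ to W2 = (100, 85, +0.83), Δ to W3 = (50, 10, +0.24).
∂h/∂x = +0.003723, ∂h/∂y = +0.005385 (det = -3250).
Head at (-45, -25) = 275.15 + (+0.003723)·(-75) + (+0.005385)·(-95) = 274.36 m.
That is lower than the 275.98 m at W2, so the point is downgradient.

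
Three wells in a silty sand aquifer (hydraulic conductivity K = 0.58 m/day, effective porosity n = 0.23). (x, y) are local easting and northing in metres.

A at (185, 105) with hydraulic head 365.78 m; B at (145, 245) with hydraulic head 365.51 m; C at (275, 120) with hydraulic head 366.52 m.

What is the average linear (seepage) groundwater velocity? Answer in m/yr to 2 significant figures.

Three-point gradient (reference A): Δ to B = (-40, 140, -0.27), Δ to C = (90, 15, +0.74).
∂h/∂x = +0.008155, ∂h/∂y = +0.0004015 (det = -13200).
|∇h| = √(0.008155² + 0.0004015²) = 0.008165
Seepage velocity v = K·i/n = 0.58 × 0.008165 / 0.23 = 0.02059 m/day = 7.52 m/yr.

7.5 m/yr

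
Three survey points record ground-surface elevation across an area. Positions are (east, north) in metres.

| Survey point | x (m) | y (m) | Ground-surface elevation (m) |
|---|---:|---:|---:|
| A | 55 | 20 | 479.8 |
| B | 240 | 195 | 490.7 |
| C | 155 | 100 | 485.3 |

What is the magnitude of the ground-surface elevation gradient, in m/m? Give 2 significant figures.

Taking A as reference: B−A = (185, 175, +10.9); C−A = (100, 80, +5.5).
Determinant of the coordinate differences = 185·80 − 100·175 = -2700.
∂z/∂x = [(+10.9)·80 − (+5.5)·175] / -2700 = +0.03352
∂z/∂y = [185·(+5.5) − 100·(+10.9)] / -2700 = +0.02685
|∇f| = √(0.03352² + 0.02685²) = 0.04295 m/m

0.043 m/m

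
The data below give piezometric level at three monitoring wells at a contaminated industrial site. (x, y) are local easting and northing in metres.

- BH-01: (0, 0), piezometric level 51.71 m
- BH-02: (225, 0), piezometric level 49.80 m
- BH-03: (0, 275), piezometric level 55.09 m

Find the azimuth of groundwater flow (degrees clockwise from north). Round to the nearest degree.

∂h/∂x = (49.80 − 51.71) / (225 − 0) = -0.008489
∂h/∂y = (55.09 − 51.71) / (275 − 0) = +0.01229
Flow direction (−∇h) has components (+0.008489 E, -0.01229 N).
Azimuth = atan2(E, N) = atan2(+0.008489, -0.01229) = 145.4° ≈ 145°.

145°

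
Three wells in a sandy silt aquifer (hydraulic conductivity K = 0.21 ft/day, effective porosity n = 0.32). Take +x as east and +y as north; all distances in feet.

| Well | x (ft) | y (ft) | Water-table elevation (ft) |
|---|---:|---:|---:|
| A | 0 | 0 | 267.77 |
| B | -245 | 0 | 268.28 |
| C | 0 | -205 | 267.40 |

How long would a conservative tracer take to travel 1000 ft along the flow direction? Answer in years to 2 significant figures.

1500 years

∂h/∂x = (268.28 − 267.77) / (-245 − 0) = -0.002082
∂h/∂y = (267.40 − 267.77) / (-205 − 0) = +0.001805
|∇h| = √(-0.002082² + 0.001805²) = 0.002755
Seepage velocity v = K·i/n = 0.21 × 0.002755 / 0.32 = 0.001808 ft/day.
t = 1000 / 0.001808 = 5.531e+05 days = 1.51e+03 years.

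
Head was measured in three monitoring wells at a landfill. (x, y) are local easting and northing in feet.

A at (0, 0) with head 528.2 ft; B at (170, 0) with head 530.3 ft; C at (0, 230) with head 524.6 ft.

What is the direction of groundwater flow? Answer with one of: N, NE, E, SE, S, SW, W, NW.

∂h/∂x = (530.3 − 528.2) / (170 − 0) = +0.01235
∂h/∂y = (524.6 − 528.2) / (230 − 0) = -0.01565
Flow = −∇h = (-0.01235 east, +0.01565 north), which points northwest.

NW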